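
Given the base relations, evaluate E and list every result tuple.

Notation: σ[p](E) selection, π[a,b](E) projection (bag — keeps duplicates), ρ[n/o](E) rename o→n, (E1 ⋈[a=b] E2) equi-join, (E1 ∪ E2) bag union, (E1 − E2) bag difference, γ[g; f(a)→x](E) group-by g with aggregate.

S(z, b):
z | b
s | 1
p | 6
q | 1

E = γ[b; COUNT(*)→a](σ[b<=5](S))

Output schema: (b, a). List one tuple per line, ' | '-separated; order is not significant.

Subexpression sizes:
  S → 3
  σ[b<=5](S) → 2
  γ[b; COUNT(*)→a](σ[b<=5](S)) → 1

== RESULT ==
b | a
1 | 2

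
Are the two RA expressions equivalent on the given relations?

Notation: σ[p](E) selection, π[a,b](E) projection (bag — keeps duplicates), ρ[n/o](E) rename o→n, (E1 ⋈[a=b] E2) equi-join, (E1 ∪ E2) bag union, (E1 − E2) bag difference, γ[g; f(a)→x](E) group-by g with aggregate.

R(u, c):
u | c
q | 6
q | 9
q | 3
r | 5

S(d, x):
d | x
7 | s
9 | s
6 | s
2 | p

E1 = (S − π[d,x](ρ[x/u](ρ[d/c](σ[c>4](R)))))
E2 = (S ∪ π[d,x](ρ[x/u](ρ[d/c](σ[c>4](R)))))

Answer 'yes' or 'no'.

E1 per-node cardinality:
  S → 4
  R → 4
  σ[c>4](R) → 3
  ρ[d/c](σ[c>4](R)) → 3
  ρ[x/u](ρ[d/c](σ[c>4](R))) → 3
  π[d,x](ρ[x/u](ρ[d/c](σ[c>4](R)))) → 3
  (S − π[d,x](ρ[x/u](ρ[d/c](σ[c>4](R))))) → 4
E2 per-node cardinality:
  S → 4
  R → 4
  σ[c>4](R) → 3
  ρ[d/c](σ[c>4](R)) → 3
  ρ[x/u](ρ[d/c](σ[c>4](R))) → 3
  π[d,x](ρ[x/u](ρ[d/c](σ[c>4](R)))) → 3
  (S ∪ π[d,x](ρ[x/u](ρ[d/c](σ[c>4](R))))) → 7

E1 result:
d | x
2 | p
6 | s
7 | s
9 | s
E2 result:
d | x
2 | p
5 | r
6 | q
6 | s
7 | s
9 | q
9 | s
Witness: (6, 'q') appears 0× in E1 but 1× in E2.

no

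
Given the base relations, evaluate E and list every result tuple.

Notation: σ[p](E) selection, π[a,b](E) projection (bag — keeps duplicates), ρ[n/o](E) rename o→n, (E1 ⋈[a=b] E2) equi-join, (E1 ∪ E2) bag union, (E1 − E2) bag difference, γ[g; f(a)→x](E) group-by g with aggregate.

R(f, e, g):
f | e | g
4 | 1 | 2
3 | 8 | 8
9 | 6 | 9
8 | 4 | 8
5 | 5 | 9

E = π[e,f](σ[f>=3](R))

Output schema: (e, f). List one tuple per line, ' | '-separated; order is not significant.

Per-node cardinality:
  R → 5
  σ[f>=3](R) → 5
  π[e,f](σ[f>=3](R)) → 5

== RESULT ==
e | f
1 | 4
4 | 8
5 | 5
6 | 9
8 | 3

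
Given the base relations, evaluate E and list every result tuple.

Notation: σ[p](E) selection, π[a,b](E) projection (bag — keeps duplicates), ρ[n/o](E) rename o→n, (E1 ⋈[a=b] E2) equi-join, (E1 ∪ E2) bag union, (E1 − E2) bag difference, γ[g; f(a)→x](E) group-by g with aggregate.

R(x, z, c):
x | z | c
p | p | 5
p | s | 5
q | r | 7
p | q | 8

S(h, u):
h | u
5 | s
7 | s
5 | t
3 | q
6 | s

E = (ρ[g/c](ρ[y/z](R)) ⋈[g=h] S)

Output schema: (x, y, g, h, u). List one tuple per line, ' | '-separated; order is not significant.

Stepwise |·|:
  R → 4
  ρ[y/z](R) → 4
  ρ[g/c](ρ[y/z](R)) → 4
  S → 5
  (ρ[g/c](ρ[y/z](R)) ⋈[g=h] S) → 5

== RESULT ==
x | y | g | h | u
p | p | 5 | 5 | s
p | p | 5 | 5 | t
p | s | 5 | 5 | s
p | s | 5 | 5 | t
q | r | 7 | 7 | s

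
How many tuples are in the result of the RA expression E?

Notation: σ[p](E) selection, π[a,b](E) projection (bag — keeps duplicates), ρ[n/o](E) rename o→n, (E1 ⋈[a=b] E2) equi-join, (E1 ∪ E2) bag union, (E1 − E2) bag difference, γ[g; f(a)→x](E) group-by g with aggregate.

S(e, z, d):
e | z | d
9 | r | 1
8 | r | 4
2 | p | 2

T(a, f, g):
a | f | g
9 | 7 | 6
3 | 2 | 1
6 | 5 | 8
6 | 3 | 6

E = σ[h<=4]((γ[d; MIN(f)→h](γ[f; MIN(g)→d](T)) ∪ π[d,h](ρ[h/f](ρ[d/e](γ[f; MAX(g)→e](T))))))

Row counts bottom-up:
  T → 4
  γ[f; MIN(g)→d](T) → 4
  γ[d; MIN(f)→h](γ[f; MIN(g)→d](T)) → 3
  T → 4
  γ[f; MAX(g)→e](T) → 4
  ρ[d/e](γ[f; MAX(g)→e](T)) → 4
  ρ[h/f](ρ[d/e](γ[f; MAX(g)→e](T))) → 4
  π[d,h](ρ[h/f](ρ[d/e](γ[f; MAX(g)→e](T)))) → 4
  (γ[d; MIN(f)→h](γ[f; MIN(g)→d](T)) ∪ π[d,h](ρ[h/f](ρ[d/e](γ[f; MAX(g)→e](T))))) → 7
  σ[h<=4]((γ[d; MIN(f)→h](γ[f; MIN(g)→d](T)) ∪ π[d,h](ρ[h/f](ρ[d/e](γ[f; MAX(g)→e](T)))))) → 4

|E| = 4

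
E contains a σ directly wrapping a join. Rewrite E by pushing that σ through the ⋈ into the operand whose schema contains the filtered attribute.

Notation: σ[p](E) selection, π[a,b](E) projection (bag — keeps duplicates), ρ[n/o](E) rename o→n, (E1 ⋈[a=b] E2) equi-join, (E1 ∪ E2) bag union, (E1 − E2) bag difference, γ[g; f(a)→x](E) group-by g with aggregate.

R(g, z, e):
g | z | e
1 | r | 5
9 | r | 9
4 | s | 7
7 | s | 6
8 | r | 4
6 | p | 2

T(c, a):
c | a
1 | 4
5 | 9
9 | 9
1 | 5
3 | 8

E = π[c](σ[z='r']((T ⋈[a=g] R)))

σ filters on z, owned by the right side.
E' = π[c]((T ⋈[a=g] σ[z='r'](R)))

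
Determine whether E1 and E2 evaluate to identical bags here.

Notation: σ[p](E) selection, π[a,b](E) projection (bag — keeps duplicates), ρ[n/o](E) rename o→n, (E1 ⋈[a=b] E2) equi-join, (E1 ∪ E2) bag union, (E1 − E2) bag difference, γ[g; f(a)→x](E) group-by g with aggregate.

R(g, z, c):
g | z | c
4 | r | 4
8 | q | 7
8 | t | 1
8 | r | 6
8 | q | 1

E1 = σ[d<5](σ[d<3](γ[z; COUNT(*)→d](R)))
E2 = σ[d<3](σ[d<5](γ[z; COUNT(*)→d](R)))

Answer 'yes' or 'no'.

E1 subexpression sizes:
  R → 5
  γ[z; COUNT(*)→d](R) → 3
  σ[d<3](γ[z; COUNT(*)→d](R)) → 3
  σ[d<5](σ[d<3](γ[z; COUNT(*)→d](R))) → 3
E2 subexpression sizes:
  R → 5
  γ[z; COUNT(*)→d](R) → 3
  σ[d<5](γ[z; COUNT(*)→d](R)) → 3
  σ[d<3](σ[d<5](γ[z; COUNT(*)→d](R))) → 3

E1 and E2 produce the same multiset:
z | d
q | 2
r | 2
t | 1

yes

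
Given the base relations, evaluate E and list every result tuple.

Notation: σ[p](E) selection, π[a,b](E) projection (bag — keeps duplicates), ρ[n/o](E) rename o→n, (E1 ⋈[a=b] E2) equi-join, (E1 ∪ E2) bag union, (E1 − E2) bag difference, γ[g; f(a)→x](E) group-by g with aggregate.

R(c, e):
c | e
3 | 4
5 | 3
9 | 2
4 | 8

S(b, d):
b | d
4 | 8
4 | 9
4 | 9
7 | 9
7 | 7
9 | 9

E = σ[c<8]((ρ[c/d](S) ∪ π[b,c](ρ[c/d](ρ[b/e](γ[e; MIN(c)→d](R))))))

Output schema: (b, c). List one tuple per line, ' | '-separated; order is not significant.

Subexpression sizes:
  S → 6
  ρ[c/d](S) → 6
  R → 4
  γ[e; MIN(c)→d](R) → 4
  ρ[b/e](γ[e; MIN(c)→d](R)) → 4
  ρ[c/d](ρ[b/e](γ[e; MIN(c)→d](R))) → 4
  π[b,c](ρ[c/d](ρ[b/e](γ[e; MIN(c)→d](R)))) → 4
  (ρ[c/d](S) ∪ π[b,c](ρ[c/d](ρ[b/e](γ[e; MIN(c)→d](R))))) → 10
  σ[c<8]((ρ[c/d](S) ∪ π[b,c](ρ[c/d](ρ[b/e](γ[e; MIN(c)→d](R)))))) → 4

== RESULT ==
b | c
3 | 5
4 | 3
7 | 7
8 | 4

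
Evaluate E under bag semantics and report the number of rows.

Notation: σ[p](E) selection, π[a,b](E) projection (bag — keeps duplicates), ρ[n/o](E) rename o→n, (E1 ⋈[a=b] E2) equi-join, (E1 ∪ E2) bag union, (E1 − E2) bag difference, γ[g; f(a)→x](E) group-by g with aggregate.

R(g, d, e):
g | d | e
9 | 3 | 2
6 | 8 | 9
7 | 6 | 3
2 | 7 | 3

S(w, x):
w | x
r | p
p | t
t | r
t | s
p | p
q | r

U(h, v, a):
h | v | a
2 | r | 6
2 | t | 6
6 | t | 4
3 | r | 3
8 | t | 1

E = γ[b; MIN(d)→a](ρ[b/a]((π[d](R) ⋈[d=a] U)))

Stepwise |·|:
  R → 4
  π[d](R) → 4
  U → 5
  (π[d](R) ⋈[d=a] U) → 3
  ρ[b/a]((π[d](R) ⋈[d=a] U)) → 3
  γ[b; MIN(d)→a](ρ[b/a]((π[d](R) ⋈[d=a] U))) → 2

|E| = 2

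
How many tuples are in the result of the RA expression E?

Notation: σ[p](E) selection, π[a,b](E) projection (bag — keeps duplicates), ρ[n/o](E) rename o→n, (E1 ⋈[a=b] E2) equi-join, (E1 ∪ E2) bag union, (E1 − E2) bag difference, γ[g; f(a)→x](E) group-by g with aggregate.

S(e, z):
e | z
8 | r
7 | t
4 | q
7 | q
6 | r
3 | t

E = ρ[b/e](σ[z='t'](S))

Row counts bottom-up:
  S → 6
  σ[z='t'](S) → 2
  ρ[b/e](σ[z='t'](S)) → 2

|E| = 2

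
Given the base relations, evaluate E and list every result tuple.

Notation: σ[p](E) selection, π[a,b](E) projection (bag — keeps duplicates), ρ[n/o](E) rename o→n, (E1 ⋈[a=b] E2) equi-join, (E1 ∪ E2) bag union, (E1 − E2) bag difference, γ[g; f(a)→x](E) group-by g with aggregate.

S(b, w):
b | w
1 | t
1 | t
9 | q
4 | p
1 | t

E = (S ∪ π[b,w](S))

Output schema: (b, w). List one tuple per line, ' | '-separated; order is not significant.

Row counts bottom-up:
  S → 5
  S → 5
  π[b,w](S) → 5
  (S ∪ π[b,w](S)) → 10

== RESULT ==
b | w
1 | t
1 | t
1 | t
1 | t
1 | t
1 | t
4 | p
4 | p
9 | q
9 | q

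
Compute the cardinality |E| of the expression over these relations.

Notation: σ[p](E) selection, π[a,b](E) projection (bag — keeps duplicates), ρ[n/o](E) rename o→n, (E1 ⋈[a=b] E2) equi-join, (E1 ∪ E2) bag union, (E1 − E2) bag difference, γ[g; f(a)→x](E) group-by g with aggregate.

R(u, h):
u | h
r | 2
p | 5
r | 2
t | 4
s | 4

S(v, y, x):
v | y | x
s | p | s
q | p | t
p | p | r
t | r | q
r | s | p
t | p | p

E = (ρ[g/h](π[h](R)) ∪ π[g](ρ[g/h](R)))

Subexpression sizes:
  R → 5
  π[h](R) → 5
  ρ[g/h](π[h](R)) → 5
  R → 5
  ρ[g/h](R) → 5
  π[g](ρ[g/h](R)) → 5
  (ρ[g/h](π[h](R)) ∪ π[g](ρ[g/h](R))) → 10

|E| = 10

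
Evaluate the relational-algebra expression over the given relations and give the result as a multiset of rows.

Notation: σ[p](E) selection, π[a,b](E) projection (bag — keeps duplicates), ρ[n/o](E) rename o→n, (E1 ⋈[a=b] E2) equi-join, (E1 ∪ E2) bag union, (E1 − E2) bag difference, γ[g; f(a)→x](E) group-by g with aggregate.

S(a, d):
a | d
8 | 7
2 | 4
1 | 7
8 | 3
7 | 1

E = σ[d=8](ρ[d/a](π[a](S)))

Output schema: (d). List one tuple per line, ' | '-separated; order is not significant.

Per-node cardinality:
  S → 5
  π[a](S) → 5
  ρ[d/a](π[a](S)) → 5
  σ[d=8](ρ[d/a](π[a](S))) → 2

== RESULT ==
d
8
8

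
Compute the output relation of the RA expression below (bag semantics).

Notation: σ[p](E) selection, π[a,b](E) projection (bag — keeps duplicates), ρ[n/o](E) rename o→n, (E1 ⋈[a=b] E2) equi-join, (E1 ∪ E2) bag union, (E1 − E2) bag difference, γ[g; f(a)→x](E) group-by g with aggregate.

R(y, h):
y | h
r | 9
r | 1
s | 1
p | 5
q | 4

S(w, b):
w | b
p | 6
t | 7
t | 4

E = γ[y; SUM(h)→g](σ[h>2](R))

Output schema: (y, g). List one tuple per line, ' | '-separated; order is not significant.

Per-node cardinality:
  R → 5
  σ[h>2](R) → 3
  γ[y; SUM(h)→g](σ[h>2](R)) → 3

== RESULT ==
y | g
p | 5
q | 4
r | 9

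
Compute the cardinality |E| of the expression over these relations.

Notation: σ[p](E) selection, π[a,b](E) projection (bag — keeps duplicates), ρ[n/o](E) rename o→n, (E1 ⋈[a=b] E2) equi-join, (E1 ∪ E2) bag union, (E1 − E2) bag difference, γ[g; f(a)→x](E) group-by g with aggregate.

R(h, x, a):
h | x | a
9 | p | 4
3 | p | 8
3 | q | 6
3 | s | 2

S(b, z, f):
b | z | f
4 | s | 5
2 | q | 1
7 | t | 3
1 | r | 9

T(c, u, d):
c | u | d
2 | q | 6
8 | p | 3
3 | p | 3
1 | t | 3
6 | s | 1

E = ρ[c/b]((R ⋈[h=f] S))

Per-node cardinality:
  R → 4
  S → 4
  (R ⋈[h=f] S) → 4
  ρ[c/b]((R ⋈[h=f] S)) → 4

|E| = 4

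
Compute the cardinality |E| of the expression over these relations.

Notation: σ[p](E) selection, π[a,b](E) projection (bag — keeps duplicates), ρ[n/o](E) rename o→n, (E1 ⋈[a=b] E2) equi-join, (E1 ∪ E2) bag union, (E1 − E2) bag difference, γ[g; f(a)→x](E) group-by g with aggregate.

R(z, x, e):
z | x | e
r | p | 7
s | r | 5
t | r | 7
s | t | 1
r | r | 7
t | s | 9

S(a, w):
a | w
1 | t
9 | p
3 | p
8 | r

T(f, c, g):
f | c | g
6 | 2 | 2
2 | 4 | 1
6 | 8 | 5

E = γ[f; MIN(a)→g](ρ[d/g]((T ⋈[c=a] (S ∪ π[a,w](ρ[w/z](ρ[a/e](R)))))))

Row counts bottom-up:
  T → 3
  S → 4
  R → 6
  ρ[a/e](R) → 6
  ρ[w/z](ρ[a/e](R)) → 6
  π[a,w](ρ[w/z](ρ[a/e](R))) → 6
  (S ∪ π[a,w](ρ[w/z](ρ[a/e](R)))) → 10
  (T ⋈[c=a] (S ∪ π[a,w](ρ[w/z](ρ[a/e](R))))) → 1
  ρ[d/g]((T ⋈[c=a] (S ∪ π[a,w](ρ[w/z](ρ[a/e](R)))))) → 1
  γ[f; MIN(a)→g](ρ[d/g]((T ⋈[c=a] (S ∪ π[a,w](ρ[w/z](ρ[a/e](R))))))) → 1

|E| = 1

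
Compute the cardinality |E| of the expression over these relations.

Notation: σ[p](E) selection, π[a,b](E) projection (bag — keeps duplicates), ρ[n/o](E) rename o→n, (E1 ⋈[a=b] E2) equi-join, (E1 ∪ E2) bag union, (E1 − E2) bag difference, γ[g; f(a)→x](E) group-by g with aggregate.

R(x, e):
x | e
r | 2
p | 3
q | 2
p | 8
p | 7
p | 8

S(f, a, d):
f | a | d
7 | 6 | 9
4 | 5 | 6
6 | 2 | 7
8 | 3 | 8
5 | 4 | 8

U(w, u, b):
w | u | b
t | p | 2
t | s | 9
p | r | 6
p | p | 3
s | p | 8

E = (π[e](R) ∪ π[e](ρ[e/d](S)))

Subexpression sizes:
  R → 6
  π[e](R) → 6
  S → 5
  ρ[e/d](S) → 5
  π[e](ρ[e/d](S)) → 5
  (π[e](R) ∪ π[e](ρ[e/d](S))) → 11

|E| = 11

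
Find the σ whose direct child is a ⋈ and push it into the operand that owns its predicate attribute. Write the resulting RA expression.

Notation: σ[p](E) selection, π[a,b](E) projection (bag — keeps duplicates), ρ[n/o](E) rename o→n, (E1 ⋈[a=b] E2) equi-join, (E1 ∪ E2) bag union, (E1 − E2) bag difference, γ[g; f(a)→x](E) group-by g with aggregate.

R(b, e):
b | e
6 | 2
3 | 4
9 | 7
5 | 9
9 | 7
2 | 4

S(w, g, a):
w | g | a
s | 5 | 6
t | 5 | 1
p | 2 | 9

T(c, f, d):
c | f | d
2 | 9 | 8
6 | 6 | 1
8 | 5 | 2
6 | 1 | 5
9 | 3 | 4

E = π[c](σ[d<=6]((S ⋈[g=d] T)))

σ filters on d, owned by the right side.
E' = π[c]((S ⋈[g=d] σ[d<=6](T)))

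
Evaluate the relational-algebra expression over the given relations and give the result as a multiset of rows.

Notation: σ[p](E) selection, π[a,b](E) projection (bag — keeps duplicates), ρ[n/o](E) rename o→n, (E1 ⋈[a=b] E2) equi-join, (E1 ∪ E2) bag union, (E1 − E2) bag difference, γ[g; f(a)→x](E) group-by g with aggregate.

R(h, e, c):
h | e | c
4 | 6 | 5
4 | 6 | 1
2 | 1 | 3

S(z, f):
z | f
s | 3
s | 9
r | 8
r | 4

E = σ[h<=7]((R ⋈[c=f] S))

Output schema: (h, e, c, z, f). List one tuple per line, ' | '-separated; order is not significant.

Subexpression sizes:
  R → 3
  S → 4
  (R ⋈[c=f] S) → 1
  σ[h<=7]((R ⋈[c=f] S)) → 1

== RESULT ==
h | e | c | z | f
2 | 1 | 3 | s | 3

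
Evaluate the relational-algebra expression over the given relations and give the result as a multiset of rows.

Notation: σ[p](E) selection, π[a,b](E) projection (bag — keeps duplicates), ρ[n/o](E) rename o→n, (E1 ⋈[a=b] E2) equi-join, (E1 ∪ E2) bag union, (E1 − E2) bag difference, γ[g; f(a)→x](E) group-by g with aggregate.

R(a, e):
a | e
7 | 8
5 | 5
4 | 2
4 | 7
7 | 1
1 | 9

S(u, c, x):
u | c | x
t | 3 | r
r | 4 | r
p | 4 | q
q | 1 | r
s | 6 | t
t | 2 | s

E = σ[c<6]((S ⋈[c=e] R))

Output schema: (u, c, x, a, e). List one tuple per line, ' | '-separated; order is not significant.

Per-node cardinality:
  S → 6
  R → 6
  (S ⋈[c=e] R) → 2
  σ[c<6]((S ⋈[c=e] R)) → 2

== RESULT ==
u | c | x | a | e
q | 1 | r | 7 | 1
t | 2 | s | 4 | 2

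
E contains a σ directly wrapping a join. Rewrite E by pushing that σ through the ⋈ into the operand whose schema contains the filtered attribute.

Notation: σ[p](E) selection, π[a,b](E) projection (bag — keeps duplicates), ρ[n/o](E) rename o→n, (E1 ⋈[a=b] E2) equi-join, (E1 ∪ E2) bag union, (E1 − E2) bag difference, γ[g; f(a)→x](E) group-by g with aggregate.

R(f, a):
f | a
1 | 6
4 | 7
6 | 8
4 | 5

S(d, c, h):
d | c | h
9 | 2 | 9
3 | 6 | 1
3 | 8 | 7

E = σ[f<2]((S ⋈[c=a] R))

σ filters on f, owned by the right side.
E' = (S ⋈[c=a] σ[f<2](R))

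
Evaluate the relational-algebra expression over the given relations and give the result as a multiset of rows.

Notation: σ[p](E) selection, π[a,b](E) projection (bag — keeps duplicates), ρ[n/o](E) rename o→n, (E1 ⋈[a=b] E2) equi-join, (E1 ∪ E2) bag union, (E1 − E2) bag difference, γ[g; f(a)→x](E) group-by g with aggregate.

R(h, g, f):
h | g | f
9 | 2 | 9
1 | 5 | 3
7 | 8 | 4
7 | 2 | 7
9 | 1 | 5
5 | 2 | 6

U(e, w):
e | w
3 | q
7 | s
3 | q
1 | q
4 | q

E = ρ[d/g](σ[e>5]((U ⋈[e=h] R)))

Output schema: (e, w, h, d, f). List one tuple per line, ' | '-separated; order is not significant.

Per-node cardinality:
  U → 5
  R → 6
  (U ⋈[e=h] R) → 3
  σ[e>5]((U ⋈[e=h] R)) → 2
  ρ[d/g](σ[e>5]((U ⋈[e=h] R))) → 2

== RESULT ==
e | w | h | d | f
7 | s | 7 | 2 | 7
7 | s | 7 | 8 | 4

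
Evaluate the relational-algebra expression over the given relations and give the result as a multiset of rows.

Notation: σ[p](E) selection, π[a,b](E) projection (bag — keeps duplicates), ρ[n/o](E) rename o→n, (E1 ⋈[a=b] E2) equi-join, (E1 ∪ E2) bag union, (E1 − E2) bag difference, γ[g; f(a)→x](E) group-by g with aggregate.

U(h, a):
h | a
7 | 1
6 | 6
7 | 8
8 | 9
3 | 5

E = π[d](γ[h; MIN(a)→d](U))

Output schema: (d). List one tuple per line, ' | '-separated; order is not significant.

Subexpression sizes:
  U → 5
  γ[h; MIN(a)→d](U) → 4
  π[d](γ[h; MIN(a)→d](U)) → 4

== RESULT ==
d
1
5
6
9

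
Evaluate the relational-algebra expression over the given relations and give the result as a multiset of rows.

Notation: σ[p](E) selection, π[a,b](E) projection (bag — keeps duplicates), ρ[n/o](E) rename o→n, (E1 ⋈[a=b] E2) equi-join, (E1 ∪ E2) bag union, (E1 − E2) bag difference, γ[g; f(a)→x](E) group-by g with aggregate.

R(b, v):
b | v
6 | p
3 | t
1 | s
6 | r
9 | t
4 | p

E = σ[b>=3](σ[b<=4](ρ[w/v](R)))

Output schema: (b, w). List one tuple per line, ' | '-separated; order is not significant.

Subexpression sizes:
  R → 6
  ρ[w/v](R) → 6
  σ[b<=4](ρ[w/v](R)) → 3
  σ[b>=3](σ[b<=4](ρ[w/v](R))) → 2

== RESULT ==
b | w
3 | t
4 | p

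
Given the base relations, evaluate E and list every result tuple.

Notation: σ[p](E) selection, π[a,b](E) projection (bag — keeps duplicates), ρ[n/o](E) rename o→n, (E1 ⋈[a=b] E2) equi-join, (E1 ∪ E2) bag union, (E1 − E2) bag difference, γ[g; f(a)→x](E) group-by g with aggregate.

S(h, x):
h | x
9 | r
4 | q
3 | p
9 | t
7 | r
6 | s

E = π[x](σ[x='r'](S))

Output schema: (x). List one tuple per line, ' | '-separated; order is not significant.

Row counts bottom-up:
  S → 6
  σ[x='r'](S) → 2
  π[x](σ[x='r'](S)) → 2

== RESULT ==
x
r
r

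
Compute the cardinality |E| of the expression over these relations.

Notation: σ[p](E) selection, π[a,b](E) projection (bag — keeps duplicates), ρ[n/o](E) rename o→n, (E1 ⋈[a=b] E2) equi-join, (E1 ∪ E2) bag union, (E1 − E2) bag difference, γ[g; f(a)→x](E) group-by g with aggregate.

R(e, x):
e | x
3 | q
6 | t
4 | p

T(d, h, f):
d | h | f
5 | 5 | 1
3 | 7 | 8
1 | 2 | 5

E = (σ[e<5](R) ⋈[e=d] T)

Row counts bottom-up:
  R → 3
  σ[e<5](R) → 2
  T → 3
  (σ[e<5](R) ⋈[e=d] T) → 1

|E| = 1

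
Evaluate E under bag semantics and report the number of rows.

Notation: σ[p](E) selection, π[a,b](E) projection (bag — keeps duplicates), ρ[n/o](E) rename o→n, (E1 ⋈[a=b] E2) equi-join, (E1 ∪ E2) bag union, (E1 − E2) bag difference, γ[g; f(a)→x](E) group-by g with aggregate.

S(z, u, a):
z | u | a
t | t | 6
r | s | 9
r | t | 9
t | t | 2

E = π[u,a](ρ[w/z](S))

Subexpression sizes:
  S → 4
  ρ[w/z](S) → 4
  π[u,a](ρ[w/z](S)) → 4

|E| = 4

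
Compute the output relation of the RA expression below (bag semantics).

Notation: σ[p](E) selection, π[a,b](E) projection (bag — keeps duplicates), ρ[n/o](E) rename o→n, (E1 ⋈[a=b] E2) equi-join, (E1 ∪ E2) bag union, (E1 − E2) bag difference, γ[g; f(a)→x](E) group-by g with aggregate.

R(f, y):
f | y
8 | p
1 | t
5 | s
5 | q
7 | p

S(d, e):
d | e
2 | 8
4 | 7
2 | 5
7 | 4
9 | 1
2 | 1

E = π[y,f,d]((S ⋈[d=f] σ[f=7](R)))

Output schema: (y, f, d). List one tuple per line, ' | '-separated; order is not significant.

Row counts bottom-up:
  S → 6
  R → 5
  σ[f=7](R) → 1
  (S ⋈[d=f] σ[f=7](R)) → 1
  π[y,f,d]((S ⋈[d=f] σ[f=7](R))) → 1

== RESULT ==
y | f | d
p | 7 | 7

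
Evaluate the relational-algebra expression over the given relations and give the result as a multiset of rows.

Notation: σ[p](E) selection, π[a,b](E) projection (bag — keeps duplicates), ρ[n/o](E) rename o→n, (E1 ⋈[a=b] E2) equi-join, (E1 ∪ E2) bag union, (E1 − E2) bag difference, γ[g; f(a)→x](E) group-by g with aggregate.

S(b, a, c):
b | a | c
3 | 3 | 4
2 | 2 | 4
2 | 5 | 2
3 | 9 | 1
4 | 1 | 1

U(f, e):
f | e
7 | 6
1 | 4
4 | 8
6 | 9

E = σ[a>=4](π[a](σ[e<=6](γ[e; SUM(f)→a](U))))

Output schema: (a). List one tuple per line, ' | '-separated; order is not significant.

Per-node cardinality:
  U → 4
  γ[e; SUM(f)→a](U) → 4
  σ[e<=6](γ[e; SUM(f)→a](U)) → 2
  π[a](σ[e<=6](γ[e; SUM(f)→a](U))) → 2
  σ[a>=4](π[a](σ[e<=6](γ[e; SUM(f)→a](U)))) → 1

== RESULT ==
a
7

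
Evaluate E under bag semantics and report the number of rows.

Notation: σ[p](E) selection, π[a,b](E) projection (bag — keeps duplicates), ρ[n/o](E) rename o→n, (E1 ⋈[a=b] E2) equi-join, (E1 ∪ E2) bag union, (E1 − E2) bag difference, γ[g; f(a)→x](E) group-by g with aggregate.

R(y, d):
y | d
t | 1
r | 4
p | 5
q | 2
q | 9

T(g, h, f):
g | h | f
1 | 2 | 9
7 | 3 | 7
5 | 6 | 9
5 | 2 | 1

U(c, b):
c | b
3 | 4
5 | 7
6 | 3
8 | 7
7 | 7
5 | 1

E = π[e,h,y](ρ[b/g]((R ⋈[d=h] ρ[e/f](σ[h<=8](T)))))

Row counts bottom-up:
  R → 5
  T → 4
  σ[h<=8](T) → 4
  ρ[e/f](σ[h<=8](T)) → 4
  (R ⋈[d=h] ρ[e/f](σ[h<=8](T))) → 2
  ρ[b/g]((R ⋈[d=h] ρ[e/f](σ[h<=8](T)))) → 2
  π[e,h,y](ρ[b/g]((R ⋈[d=h] ρ[e/f](σ[h<=8](T))))) → 2

|E| = 2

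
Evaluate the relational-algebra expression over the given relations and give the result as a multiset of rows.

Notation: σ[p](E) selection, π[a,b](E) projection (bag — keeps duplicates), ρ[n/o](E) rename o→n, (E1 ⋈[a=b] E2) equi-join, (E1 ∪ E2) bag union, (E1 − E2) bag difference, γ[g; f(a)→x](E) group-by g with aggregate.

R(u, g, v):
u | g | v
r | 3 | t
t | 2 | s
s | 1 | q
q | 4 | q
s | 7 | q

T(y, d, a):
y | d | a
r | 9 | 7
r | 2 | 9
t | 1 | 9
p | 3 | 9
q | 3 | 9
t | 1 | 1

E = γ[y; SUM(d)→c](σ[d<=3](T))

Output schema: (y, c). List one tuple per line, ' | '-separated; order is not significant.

Stepwise |·|:
  T → 6
  σ[d<=3](T) → 5
  γ[y; SUM(d)→c](σ[d<=3](T)) → 4

== RESULT ==
y | c
p | 3
q | 3
r | 2
t | 2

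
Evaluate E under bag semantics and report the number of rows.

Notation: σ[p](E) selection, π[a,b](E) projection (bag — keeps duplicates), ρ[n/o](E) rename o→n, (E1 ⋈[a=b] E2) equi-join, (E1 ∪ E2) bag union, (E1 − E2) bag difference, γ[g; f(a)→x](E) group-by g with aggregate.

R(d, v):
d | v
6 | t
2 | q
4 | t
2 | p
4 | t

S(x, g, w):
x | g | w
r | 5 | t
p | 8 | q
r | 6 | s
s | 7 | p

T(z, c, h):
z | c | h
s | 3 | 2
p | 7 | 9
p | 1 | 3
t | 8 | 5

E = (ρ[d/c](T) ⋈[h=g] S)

Subexpression sizes:
  T → 4
  ρ[d/c](T) → 4
  S → 4
  (ρ[d/c](T) ⋈[h=g] S) → 1

|E| = 1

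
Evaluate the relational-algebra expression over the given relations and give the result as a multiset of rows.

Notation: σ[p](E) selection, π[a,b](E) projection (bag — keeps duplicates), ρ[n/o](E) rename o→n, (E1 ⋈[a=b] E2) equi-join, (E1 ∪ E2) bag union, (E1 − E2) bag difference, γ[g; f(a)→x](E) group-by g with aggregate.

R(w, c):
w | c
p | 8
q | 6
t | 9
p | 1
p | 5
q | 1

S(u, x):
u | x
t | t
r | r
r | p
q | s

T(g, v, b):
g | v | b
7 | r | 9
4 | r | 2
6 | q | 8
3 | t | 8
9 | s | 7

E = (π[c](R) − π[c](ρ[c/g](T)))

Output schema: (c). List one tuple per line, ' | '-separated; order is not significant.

Subexpression sizes:
  R → 6
  π[c](R) → 6
  T → 5
  ρ[c/g](T) → 5
  π[c](ρ[c/g](T)) → 5
  (π[c](R) − π[c](ρ[c/g](T))) → 4

== RESULT ==
c
1
1
5
8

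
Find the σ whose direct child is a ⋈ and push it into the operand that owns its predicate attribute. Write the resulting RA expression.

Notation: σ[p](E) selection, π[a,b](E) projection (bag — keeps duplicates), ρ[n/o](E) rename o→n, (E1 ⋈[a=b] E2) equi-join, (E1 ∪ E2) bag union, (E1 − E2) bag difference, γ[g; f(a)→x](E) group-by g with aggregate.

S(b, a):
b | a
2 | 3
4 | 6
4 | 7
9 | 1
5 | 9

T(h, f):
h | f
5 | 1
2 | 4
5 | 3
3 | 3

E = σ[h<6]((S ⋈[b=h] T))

σ filters on h, owned by the right side.
E' = (S ⋈[b=h] σ[h<6](T))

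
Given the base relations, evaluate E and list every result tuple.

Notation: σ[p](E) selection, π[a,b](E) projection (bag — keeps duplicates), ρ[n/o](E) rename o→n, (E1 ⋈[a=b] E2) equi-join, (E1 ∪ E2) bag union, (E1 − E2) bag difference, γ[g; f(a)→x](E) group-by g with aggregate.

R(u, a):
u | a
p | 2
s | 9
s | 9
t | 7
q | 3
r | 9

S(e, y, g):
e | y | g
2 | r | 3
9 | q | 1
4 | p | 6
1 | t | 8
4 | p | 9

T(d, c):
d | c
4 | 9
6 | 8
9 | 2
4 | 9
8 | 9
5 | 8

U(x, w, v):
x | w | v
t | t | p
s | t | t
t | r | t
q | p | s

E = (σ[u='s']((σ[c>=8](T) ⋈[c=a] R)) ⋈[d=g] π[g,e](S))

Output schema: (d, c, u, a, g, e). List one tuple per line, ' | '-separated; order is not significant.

Row counts bottom-up:
  T → 6
  σ[c>=8](T) → 5
  R → 6
  (σ[c>=8](T) ⋈[c=a] R) → 9
  σ[u='s']((σ[c>=8](T) ⋈[c=a] R)) → 6
  S → 5
  π[g,e](S) → 5
  (σ[u='s']((σ[c>=8](T) ⋈[c=a] R)) ⋈[d=g] π[g,e](S)) → 2

== RESULT ==
d | c | u | a | g | e
8 | 9 | s | 9 | 8 | 1
8 | 9 | s | 9 | 8 | 1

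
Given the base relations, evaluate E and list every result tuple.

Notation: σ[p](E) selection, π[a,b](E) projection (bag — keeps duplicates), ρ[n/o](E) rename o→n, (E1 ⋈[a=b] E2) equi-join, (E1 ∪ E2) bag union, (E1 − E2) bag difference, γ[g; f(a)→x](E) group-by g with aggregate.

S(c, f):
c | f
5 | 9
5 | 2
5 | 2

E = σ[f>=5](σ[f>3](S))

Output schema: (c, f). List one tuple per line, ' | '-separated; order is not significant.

Subexpression sizes:
  S → 3
  σ[f>3](S) → 1
  σ[f>=5](σ[f>3](S)) → 1

== RESULT ==
c | f
5 | 9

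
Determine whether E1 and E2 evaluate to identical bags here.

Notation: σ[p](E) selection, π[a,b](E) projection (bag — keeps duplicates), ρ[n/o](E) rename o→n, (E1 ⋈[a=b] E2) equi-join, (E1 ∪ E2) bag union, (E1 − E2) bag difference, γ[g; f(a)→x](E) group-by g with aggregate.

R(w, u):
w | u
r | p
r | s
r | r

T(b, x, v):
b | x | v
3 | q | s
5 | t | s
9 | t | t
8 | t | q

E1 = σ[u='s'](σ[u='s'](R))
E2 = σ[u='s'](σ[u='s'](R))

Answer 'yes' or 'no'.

E1 per-node cardinality:
  R → 3
  σ[u='s'](R) → 1
  σ[u='s'](σ[u='s'](R)) → 1
E2 per-node cardinality:
  R → 3
  σ[u='s'](R) → 1
  σ[u='s'](σ[u='s'](R)) → 1

E1 and E2 produce the same multiset:
w | u
r | s

yes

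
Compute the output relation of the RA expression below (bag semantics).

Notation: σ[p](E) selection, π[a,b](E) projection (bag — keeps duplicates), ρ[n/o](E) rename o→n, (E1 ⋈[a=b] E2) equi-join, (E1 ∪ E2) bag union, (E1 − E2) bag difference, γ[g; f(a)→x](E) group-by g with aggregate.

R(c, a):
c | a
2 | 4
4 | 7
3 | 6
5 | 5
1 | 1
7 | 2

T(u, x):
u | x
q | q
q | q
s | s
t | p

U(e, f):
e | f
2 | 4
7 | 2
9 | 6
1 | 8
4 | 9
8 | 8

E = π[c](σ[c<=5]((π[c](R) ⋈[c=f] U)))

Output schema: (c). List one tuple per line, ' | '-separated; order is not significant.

Per-node cardinality:
  R → 6
  π[c](R) → 6
  U → 6
  (π[c](R) ⋈[c=f] U) → 2
  σ[c<=5]((π[c](R) ⋈[c=f] U)) → 2
  π[c](σ[c<=5]((π[c](R) ⋈[c=f] U))) → 2

== RESULT ==
c
2
4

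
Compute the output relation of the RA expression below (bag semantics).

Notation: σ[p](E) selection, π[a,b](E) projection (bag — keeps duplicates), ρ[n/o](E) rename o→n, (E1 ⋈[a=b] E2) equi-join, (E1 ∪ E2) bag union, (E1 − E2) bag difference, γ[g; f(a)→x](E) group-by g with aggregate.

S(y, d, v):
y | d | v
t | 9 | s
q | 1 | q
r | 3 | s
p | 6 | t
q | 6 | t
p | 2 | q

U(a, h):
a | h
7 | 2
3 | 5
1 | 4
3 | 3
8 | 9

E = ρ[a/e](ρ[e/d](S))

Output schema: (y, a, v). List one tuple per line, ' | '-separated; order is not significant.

Per-node cardinality:
  S → 6
  ρ[e/d](S) → 6
  ρ[a/e](ρ[e/d](S)) → 6

== RESULT ==
y | a | v
p | 2 | q
p | 6 | t
q | 1 | q
q | 6 | t
r | 3 | s
t | 9 | s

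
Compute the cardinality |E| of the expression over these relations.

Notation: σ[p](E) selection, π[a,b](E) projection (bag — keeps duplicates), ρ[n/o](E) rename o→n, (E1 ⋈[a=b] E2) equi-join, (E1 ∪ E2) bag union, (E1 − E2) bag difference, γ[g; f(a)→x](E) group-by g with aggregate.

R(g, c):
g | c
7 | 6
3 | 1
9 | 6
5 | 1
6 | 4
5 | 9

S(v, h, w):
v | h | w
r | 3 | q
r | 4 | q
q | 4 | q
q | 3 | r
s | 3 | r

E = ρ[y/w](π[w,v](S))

Per-node cardinality:
  S → 5
  π[w,v](S) → 5
  ρ[y/w](π[w,v](S)) → 5

|E| = 5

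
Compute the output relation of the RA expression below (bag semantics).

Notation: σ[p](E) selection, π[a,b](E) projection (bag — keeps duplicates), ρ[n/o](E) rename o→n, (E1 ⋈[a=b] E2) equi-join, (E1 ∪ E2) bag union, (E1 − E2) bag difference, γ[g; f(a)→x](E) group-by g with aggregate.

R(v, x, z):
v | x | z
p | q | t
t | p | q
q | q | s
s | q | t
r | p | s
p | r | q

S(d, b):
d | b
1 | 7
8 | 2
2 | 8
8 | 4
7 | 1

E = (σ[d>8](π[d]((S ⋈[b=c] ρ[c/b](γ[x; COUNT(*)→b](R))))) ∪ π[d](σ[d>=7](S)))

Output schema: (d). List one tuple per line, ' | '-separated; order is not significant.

Row counts bottom-up:
  S → 5
  R → 6
  γ[x; COUNT(*)→b](R) → 3
  ρ[c/b](γ[x; COUNT(*)→b](R)) → 3
  (S ⋈[b=c] ρ[c/b](γ[x; COUNT(*)→b](R))) → 2
  π[d]((S ⋈[b=c] ρ[c/b](γ[x; COUNT(*)→b](R)))) → 2
  σ[d>8](π[d]((S ⋈[b=c] ρ[c/b](γ[x; COUNT(*)→b](R))))) → 0
  S → 5
  σ[d>=7](S) → 3
  π[d](σ[d>=7](S)) → 3
  (σ[d>8](π[d]((S ⋈[b=c] ρ[c/b](γ[x; COUNT(*)→b](R))))) ∪ π[d](σ[d>=7](S))) → 3

== RESULT ==
d
7
8
8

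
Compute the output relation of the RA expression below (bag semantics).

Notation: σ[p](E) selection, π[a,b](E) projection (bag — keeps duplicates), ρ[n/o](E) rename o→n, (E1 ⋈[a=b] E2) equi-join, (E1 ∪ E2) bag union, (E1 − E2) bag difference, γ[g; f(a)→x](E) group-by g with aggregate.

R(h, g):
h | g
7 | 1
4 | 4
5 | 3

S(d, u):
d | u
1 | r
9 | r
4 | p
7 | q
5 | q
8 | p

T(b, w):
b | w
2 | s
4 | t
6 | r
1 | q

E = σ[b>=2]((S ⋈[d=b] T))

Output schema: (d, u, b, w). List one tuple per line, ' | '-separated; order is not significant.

Subexpression sizes:
  S → 6
  T → 4
  (S ⋈[d=b] T) → 2
  σ[b>=2]((S ⋈[d=b] T)) → 1

== RESULT ==
d | u | b | w
4 | p | 4 | t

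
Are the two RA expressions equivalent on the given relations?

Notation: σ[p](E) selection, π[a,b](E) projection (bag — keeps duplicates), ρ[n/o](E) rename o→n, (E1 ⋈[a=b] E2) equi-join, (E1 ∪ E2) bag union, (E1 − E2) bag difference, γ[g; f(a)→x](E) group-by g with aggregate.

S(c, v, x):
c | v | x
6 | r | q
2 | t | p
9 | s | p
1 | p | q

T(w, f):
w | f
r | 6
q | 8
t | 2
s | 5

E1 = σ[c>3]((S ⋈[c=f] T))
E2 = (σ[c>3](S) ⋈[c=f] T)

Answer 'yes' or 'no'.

E1 per-node cardinality:
  S → 4
  T → 4
  (S ⋈[c=f] T) → 2
  σ[c>3]((S ⋈[c=f] T)) → 1
E2 per-node cardinality:
  S → 4
  σ[c>3](S) → 2
  T → 4
  (σ[c>3](S) ⋈[c=f] T) → 1

E1 and E2 produce the same multiset:
c | v | x | w | f
6 | r | q | r | 6

yes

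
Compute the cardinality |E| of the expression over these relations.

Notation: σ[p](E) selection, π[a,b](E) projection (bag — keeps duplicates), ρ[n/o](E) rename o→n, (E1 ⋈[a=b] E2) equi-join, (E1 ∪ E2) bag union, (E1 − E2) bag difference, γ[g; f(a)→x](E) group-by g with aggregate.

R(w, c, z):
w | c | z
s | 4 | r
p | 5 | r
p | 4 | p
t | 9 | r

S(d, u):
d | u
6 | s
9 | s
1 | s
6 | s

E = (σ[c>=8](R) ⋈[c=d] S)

Row counts bottom-up:
  R → 4
  σ[c>=8](R) → 1
  S → 4
  (σ[c>=8](R) ⋈[c=d] S) → 1

|E| = 1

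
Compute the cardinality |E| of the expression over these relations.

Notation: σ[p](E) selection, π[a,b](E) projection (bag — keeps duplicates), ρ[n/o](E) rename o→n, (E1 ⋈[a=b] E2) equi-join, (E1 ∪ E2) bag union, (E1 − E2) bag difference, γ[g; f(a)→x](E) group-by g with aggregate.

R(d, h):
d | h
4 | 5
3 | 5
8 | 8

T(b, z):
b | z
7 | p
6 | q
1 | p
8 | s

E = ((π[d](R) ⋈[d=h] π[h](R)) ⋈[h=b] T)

Stepwise |·|:
  R → 3
  π[d](R) → 3
  R → 3
  π[h](R) → 3
  (π[d](R) ⋈[d=h] π[h](R)) → 1
  T → 4
  ((π[d](R) ⋈[d=h] π[h](R)) ⋈[h=b] T) → 1

|E| = 1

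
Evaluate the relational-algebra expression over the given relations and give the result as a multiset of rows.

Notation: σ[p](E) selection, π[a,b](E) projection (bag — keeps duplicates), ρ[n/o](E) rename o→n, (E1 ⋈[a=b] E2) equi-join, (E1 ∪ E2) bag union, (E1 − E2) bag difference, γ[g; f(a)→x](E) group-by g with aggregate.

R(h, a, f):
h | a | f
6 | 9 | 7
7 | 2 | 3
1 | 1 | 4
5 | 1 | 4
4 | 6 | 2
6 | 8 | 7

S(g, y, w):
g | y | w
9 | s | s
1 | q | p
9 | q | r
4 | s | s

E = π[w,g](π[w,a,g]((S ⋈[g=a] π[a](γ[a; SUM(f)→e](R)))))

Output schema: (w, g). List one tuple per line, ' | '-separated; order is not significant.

Row counts bottom-up:
  S → 4
  R → 6
  γ[a; SUM(f)→e](R) → 5
  π[a](γ[a; SUM(f)→e](R)) → 5
  (S ⋈[g=a] π[a](γ[a; SUM(f)→e](R))) → 3
  π[w,a,g]((S ⋈[g=a] π[a](γ[a; SUM(f)→e](R)))) → 3
  π[w,g](π[w,a,g]((S ⋈[g=a] π[a](γ[a; SUM(f)→e](R))))) → 3

== RESULT ==
w | g
p | 1
r | 9
s | 9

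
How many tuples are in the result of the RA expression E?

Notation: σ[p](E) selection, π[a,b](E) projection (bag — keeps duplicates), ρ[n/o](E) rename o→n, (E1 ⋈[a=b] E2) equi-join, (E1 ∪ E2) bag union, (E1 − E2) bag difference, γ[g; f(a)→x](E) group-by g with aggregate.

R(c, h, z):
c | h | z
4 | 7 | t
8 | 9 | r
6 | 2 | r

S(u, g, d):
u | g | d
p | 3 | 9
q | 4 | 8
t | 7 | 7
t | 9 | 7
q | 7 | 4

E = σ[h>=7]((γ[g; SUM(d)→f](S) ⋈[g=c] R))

Subexpression sizes:
  S → 5
  γ[g; SUM(d)→f](S) → 4
  R → 3
  (γ[g; SUM(d)→f](S) ⋈[g=c] R) → 1
  σ[h>=7]((γ[g; SUM(d)→f](S) ⋈[g=c] R)) → 1

|E| = 1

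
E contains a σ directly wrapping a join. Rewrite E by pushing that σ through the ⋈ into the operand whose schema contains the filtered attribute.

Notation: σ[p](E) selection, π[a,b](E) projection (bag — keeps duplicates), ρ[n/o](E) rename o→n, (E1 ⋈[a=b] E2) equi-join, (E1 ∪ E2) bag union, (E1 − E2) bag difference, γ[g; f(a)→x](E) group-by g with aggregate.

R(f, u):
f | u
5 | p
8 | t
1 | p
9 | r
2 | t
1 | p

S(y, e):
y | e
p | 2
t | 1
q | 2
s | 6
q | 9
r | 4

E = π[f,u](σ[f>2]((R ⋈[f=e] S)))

σ filters on f, owned by the left side.
E' = π[f,u]((σ[f>2](R) ⋈[f=e] S))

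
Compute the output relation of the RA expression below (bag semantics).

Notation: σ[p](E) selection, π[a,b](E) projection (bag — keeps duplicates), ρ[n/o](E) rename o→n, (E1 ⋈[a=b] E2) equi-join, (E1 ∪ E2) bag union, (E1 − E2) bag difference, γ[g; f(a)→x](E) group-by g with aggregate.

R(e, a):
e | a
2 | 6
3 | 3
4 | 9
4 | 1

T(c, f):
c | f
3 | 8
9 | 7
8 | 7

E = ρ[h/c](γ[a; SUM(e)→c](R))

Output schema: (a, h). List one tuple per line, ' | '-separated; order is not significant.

Per-node cardinality:
  R → 4
  γ[a; SUM(e)→c](R) → 4
  ρ[h/c](γ[a; SUM(e)→c](R)) → 4

== RESULT ==
a | h
1 | 4
3 | 3
6 | 2
9 | 4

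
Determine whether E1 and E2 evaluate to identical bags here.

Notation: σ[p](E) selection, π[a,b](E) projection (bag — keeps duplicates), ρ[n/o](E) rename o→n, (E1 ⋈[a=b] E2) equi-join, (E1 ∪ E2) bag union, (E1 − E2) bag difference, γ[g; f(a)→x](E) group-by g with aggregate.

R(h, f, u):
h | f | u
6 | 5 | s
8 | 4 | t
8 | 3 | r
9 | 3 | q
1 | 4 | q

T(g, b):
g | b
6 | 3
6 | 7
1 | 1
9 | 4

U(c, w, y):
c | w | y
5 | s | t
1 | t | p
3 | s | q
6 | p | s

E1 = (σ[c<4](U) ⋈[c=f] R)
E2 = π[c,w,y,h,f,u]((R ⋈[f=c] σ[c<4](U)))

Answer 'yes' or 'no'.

E1 subexpression sizes:
  U → 4
  σ[c<4](U) → 2
  R → 5
  (σ[c<4](U) ⋈[c=f] R) → 2
E2 subexpression sizes:
  R → 5
  U → 4
  σ[c<4](U) → 2
  (R ⋈[f=c] σ[c<4](U)) → 2
  π[c,w,y,h,f,u]((R ⋈[f=c] σ[c<4](U))) → 2

E1 and E2 produce the same multiset:
c | w | y | h | f | u
3 | s | q | 8 | 3 | r
3 | s | q | 9 | 3 | q

yes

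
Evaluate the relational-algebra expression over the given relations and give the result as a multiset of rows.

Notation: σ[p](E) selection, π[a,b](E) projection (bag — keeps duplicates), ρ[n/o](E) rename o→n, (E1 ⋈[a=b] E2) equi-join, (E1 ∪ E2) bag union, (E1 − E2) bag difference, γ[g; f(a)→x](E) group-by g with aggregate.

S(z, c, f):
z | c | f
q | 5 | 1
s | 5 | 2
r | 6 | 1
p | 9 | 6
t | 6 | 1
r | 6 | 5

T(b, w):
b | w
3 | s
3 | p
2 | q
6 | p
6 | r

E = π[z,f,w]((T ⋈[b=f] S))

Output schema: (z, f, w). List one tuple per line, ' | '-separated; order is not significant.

Subexpression sizes:
  T → 5
  S → 6
  (T ⋈[b=f] S) → 3
  π[z,f,w]((T ⋈[b=f] S)) → 3

== RESULT ==
z | f | w
p | 6 | p
p | 6 | r
s | 2 | q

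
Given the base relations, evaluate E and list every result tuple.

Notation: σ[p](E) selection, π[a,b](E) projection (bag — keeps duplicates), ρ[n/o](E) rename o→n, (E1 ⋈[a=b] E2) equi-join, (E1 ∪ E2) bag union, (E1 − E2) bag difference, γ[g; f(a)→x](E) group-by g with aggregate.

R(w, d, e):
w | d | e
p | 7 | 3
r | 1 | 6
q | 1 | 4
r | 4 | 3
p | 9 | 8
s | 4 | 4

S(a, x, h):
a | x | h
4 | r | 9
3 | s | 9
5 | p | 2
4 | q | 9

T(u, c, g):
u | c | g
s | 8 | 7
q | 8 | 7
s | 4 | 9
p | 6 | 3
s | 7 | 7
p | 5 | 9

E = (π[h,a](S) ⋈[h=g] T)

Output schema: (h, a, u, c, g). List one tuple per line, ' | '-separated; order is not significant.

Per-node cardinality:
  S → 4
  π[h,a](S) → 4
  T → 6
  (π[h,a](S) ⋈[h=g] T) → 6

== RESULT ==
h | a | u | c | g
9 | 3 | p | 5 | 9
9 | 3 | s | 4 | 9
9 | 4 | p | 5 | 9
9 | 4 | p | 5 | 9
9 | 4 | s | 4 | 9
9 | 4 | s | 4 | 9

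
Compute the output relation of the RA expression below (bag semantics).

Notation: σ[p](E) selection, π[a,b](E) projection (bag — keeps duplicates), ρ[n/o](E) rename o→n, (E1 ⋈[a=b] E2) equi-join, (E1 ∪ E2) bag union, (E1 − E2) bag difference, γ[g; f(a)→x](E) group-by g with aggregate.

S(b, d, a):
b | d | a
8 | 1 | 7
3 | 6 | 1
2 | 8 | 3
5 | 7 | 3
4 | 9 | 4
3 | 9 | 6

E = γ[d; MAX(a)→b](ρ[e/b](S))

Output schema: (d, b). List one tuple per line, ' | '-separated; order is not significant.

Per-node cardinality:
  S → 6
  ρ[e/b](S) → 6
  γ[d; MAX(a)→b](ρ[e/b](S)) → 5

== RESULT ==
d | b
1 | 7
6 | 1
7 | 3
8 | 3
9 | 6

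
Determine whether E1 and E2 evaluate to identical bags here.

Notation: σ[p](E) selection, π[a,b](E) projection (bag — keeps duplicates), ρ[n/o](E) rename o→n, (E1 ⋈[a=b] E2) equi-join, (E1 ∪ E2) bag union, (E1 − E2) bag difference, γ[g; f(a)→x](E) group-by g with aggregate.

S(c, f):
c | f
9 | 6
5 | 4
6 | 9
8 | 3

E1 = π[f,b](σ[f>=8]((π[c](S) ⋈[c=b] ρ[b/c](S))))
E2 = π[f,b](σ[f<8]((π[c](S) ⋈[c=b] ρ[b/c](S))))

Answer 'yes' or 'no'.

E1 row counts bottom-up:
  S → 4
  π[c](S) → 4
  S → 4
  ρ[b/c](S) → 4
  (π[c](S) ⋈[c=b] ρ[b/c](S)) → 4
  σ[f>=8]((π[c](S) ⋈[c=b] ρ[b/c](S))) → 1
  π[f,b](σ[f>=8]((π[c](S) ⋈[c=b] ρ[b/c](S)))) → 1
E2 row counts bottom-up:
  S → 4
  π[c](S) → 4
  S → 4
  ρ[b/c](S) → 4
  (π[c](S) ⋈[c=b] ρ[b/c](S)) → 4
  σ[f<8]((π[c](S) ⋈[c=b] ρ[b/c](S))) → 3
  π[f,b](σ[f<8]((π[c](S) ⋈[c=b] ρ[b/c](S)))) → 3

E1 result:
f | b
9 | 6
E2 result:
f | b
3 | 8
4 | 5
6 | 9
Witness: (4, 5) appears 0× in E1 but 1× in E2.

no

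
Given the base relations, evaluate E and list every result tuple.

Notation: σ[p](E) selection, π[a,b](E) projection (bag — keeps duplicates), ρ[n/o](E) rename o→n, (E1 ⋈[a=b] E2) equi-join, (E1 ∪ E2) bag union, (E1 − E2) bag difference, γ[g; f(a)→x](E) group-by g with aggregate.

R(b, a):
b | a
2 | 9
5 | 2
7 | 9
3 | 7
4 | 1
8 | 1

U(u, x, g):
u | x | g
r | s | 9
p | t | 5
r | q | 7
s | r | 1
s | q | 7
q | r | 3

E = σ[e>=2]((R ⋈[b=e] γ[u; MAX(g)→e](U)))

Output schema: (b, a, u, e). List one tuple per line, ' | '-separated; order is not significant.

Subexpression sizes:
  R → 6
  U → 6
  γ[u; MAX(g)→e](U) → 4
  (R ⋈[b=e] γ[u; MAX(g)→e](U)) → 3
  σ[e>=2]((R ⋈[b=e] γ[u; MAX(g)→e](U))) → 3

== RESULT ==
b | a | u | e
3 | 7 | q | 3
5 | 2 | p | 5
7 | 9 | s | 7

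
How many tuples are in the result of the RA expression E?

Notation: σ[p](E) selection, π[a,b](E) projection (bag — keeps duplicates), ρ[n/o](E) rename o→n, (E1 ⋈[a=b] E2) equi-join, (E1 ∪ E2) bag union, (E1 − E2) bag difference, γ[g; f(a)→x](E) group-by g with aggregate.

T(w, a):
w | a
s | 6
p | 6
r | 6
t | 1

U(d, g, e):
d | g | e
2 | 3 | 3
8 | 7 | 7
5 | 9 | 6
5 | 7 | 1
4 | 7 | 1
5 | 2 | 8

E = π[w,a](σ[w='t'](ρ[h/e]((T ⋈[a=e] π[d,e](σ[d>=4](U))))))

Subexpression sizes:
  T → 4
  U → 6
  σ[d>=4](U) → 5
  π[d,e](σ[d>=4](U)) → 5
  (T ⋈[a=e] π[d,e](σ[d>=4](U))) → 5
  ρ[h/e]((T ⋈[a=e] π[d,e](σ[d>=4](U)))) → 5
  σ[w='t'](ρ[h/e]((T ⋈[a=e] π[d,e](σ[d>=4](U))))) → 2
  π[w,a](σ[w='t'](ρ[h/e]((T ⋈[a=e] π[d,e](σ[d>=4](U)))))) → 2

|E| = 2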